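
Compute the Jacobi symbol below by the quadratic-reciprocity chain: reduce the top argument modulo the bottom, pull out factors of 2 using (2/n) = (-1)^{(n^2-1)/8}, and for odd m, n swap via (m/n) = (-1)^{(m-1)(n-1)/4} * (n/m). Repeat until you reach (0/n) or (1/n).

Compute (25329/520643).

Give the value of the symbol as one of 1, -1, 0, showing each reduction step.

-1

flip (25329/520643) -> (520643/25329): both odd, 25329 mod 4 = 1, 520643 mod 4 = 3, so the flip contributes +1; sign now +1
(520643/25329): 520643 mod 25329 = 14063, so (520643/25329) = (14063/25329)
flip (14063/25329) -> (25329/14063): both odd, 14063 mod 4 = 3, 25329 mod 4 = 1, so the flip contributes +1; sign now +1
(25329/14063): 25329 mod 14063 = 11266, so (25329/14063) = (11266/14063)
factor out 2^1: 11266 = 2^1·5633; with 14063 mod 8 = 7, (2/14063) = +1; sign now +1; continue with (5633/14063)
flip (5633/14063) -> (14063/5633): both odd, 5633 mod 4 = 1, 14063 mod 4 = 3, so the flip contributes +1; sign now +1
(14063/5633): 14063 mod 5633 = 2797, so (14063/5633) = (2797/5633)
flip (2797/5633) -> (5633/2797): both odd, 2797 mod 4 = 1, 5633 mod 4 = 1, so the flip contributes +1; sign now +1
(5633/2797): 5633 mod 2797 = 39, so (5633/2797) = (39/2797)
flip (39/2797) -> (2797/39): both odd, 39 mod 4 = 3, 2797 mod 4 = 1, so the flip contributes +1; sign now +1
(2797/39): 2797 mod 39 = 28, so (2797/39) = (28/39)
factor out 2^2: 28 = 2^2·7; with 39 mod 8 = 7, (2/39) = +1; sign now +1; continue with (7/39)
flip (7/39) -> (39/7): both odd, 7 mod 4 = 3, 39 mod 4 = 3, so the flip contributes -1; sign now -1
(39/7): 39 mod 7 = 4, so (39/7) = (4/7)
factor out 2^2: 4 = 2^2·1; with 7 mod 8 = 7, (2/7) = +1; sign now -1; continue with (1/7)
reached (1/7) = 1, so the symbol is -1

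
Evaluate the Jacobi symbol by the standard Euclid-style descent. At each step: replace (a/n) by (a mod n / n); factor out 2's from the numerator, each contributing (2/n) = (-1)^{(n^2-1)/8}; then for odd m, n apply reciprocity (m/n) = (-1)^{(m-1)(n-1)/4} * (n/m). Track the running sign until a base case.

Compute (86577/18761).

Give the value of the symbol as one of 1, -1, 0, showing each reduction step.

(86577/18761): 86577 mod 18761 = 11533, so (86577/18761) = (11533/18761)
flip (11533/18761) -> (18761/11533): both odd, 11533 mod 4 = 1, 18761 mod 4 = 1, so the flip contributes +1; sign now +1
(18761/11533): 18761 mod 11533 = 7228, so (18761/11533) = (7228/11533)
factor out 2^2: 7228 = 2^2·1807; with 11533 mod 8 = 5, (2/11533) = -1; sign now +1; continue with (1807/11533)
flip (1807/11533) -> (11533/1807): both odd, 1807 mod 4 = 3, 11533 mod 4 = 1, so the flip contributes +1; sign now +1
(11533/1807): 11533 mod 1807 = 691, so (11533/1807) = (691/1807)
flip (691/1807) -> (1807/691): both odd, 691 mod 4 = 3, 1807 mod 4 = 3, so the flip contributes -1; sign now -1
(1807/691): 1807 mod 691 = 425, so (1807/691) = (425/691)
flip (425/691) -> (691/425): both odd, 425 mod 4 = 1, 691 mod 4 = 3, so the flip contributes +1; sign now -1
(691/425): 691 mod 425 = 266, so (691/425) = (266/425)
factor out 2^1: 266 = 2^1·133; with 425 mod 8 = 1, (2/425) = +1; sign now -1; continue with (133/425)
flip (133/425) -> (425/133): both odd, 133 mod 4 = 1, 425 mod 4 = 1, so the flip contributes +1; sign now -1
(425/133): 425 mod 133 = 26, so (425/133) = (26/133)
factor out 2^1: 26 = 2^1·13; with 133 mod 8 = 5, (2/133) = -1; sign now +1; continue with (13/133)
flip (13/133) -> (133/13): both odd, 13 mod 4 = 1, 133 mod 4 = 1, so the flip contributes +1; sign now +1
(133/13): 133 mod 13 = 3, so (133/13) = (3/13)
flip (3/13) -> (13/3): both odd, 3 mod 4 = 3, 13 mod 4 = 1, so the flip contributes +1; sign now +1
(13/3): 13 mod 3 = 1, so (13/3) = (1/3)
reached (1/3) = 1, so the symbol is +1

1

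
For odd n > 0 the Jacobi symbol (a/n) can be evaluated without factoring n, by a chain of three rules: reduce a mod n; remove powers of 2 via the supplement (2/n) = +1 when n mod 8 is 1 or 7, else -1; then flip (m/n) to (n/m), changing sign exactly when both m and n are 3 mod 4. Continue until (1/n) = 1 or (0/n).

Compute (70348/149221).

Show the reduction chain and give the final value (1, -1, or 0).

factor out 2^2: 70348 = 2^2·17587; with 149221 mod 8 = 5, (2/149221) = -1; sign now +1; continue with (17587/149221)
flip (17587/149221) -> (149221/17587): both odd, 17587 mod 4 = 3, 149221 mod 4 = 1, so the flip contributes +1; sign now +1
(149221/17587): 149221 mod 17587 = 8525, so (149221/17587) = (8525/17587)
flip (8525/17587) -> (17587/8525): both odd, 8525 mod 4 = 1, 17587 mod 4 = 3, so the flip contributes +1; sign now +1
(17587/8525): 17587 mod 8525 = 537, so (17587/8525) = (537/8525)
flip (537/8525) -> (8525/537): both odd, 537 mod 4 = 1, 8525 mod 4 = 1, so the flip contributes +1; sign now +1
(8525/537): 8525 mod 537 = 470, so (8525/537) = (470/537)
factor out 2^1: 470 = 2^1·235; with 537 mod 8 = 1, (2/537) = +1; sign now +1; continue with (235/537)
flip (235/537) -> (537/235): both odd, 235 mod 4 = 3, 537 mod 4 = 1, so the flip contributes +1; sign now +1
(537/235): 537 mod 235 = 67, so (537/235) = (67/235)
flip (67/235) -> (235/67): both odd, 67 mod 4 = 3, 235 mod 4 = 3, so the flip contributes -1; sign now -1
(235/67): 235 mod 67 = 34, so (235/67) = (34/67)
factor out 2^1: 34 = 2^1·17; with 67 mod 8 = 3, (2/67) = -1; sign now +1; continue with (17/67)
flip (17/67) -> (67/17): both odd, 17 mod 4 = 1, 67 mod 4 = 3, so the flip contributes +1; sign now +1
(67/17): 67 mod 17 = 16, so (67/17) = (16/17)
factor out 2^4: 16 = 2^4·1; with 17 mod 8 = 1, (2/17) = +1; sign now +1; continue with (1/17)
reached (1/17) = 1, so the symbol is +1

1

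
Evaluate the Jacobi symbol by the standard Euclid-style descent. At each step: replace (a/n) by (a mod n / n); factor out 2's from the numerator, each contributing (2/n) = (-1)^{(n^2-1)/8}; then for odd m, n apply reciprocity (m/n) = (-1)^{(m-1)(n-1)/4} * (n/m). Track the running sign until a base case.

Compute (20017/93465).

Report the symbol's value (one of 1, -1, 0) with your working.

-1

reciprocity: (20017/93465) = +1·(93465/20017) since 20017 mod 4 = 1, 93465 mod 4 = 1; sign now +1
(93465/20017) = (13397/20017)   [reduce mod 20017]
reciprocity: (13397/20017) = +1·(20017/13397) since 13397 mod 4 = 1, 20017 mod 4 = 1; sign now +1
(20017/13397) = (6620/13397)   [reduce mod 13397]
6620 = 2^2·1655; (2/13397) = -1 since 13397 mod 8 = 5, so (6620/13397) = (-1)^2·(1655/13397); sign now +1
reciprocity: (1655/13397) = +1·(13397/1655) since 1655 mod 4 = 3, 13397 mod 4 = 1; sign now +1
(13397/1655) = (157/1655)   [reduce mod 1655]
reciprocity: (157/1655) = +1·(1655/157) since 157 mod 4 = 1, 1655 mod 4 = 3; sign now +1
(1655/157) = (85/157)   [reduce mod 157]
reciprocity: (85/157) = +1·(157/85) since 85 mod 4 = 1, 157 mod 4 = 1; sign now +1
(157/85) = (72/85)   [reduce mod 85]
72 = 2^3·9; (2/85) = -1 since 85 mod 8 = 5, so (72/85) = (-1)^3·(9/85); sign now -1
reciprocity: (9/85) = +1·(85/9) since 9 mod 4 = 1, 85 mod 4 = 1; sign now -1
(85/9) = (4/9)   [reduce mod 9]
4 = 2^2·1; (2/9) = +1 since 9 mod 8 = 1, so (4/9) = (+1)^2·(1/9); sign now -1
(1/9) = 1; final value = sign = -1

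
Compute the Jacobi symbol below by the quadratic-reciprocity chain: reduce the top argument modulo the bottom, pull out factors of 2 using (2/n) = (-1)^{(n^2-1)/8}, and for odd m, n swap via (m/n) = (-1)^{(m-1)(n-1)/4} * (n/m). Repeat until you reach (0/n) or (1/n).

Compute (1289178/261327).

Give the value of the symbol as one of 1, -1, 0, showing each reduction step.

(1289178/261327): 1289178 mod 261327 = 243870, so (1289178/261327) = (243870/261327)
factor out 2^1: 243870 = 2^1·121935; with 261327 mod 8 = 7, (2/261327) = +1; sign now +1; continue with (121935/261327)
flip (121935/261327) -> (261327/121935): both odd, 121935 mod 4 = 3, 261327 mod 4 = 3, so the flip contributes -1; sign now -1
(261327/121935): 261327 mod 121935 = 17457, so (261327/121935) = (17457/121935)
flip (17457/121935) -> (121935/17457): both odd, 17457 mod 4 = 1, 121935 mod 4 = 3, so the flip contributes +1; sign now -1
(121935/17457): 121935 mod 17457 = 17193, so (121935/17457) = (17193/17457)
flip (17193/17457) -> (17457/17193): both odd, 17193 mod 4 = 1, 17457 mod 4 = 1, so the flip contributes +1; sign now -1
(17457/17193): 17457 mod 17193 = 264, so (17457/17193) = (264/17193)
factor out 2^3: 264 = 2^3·33; with 17193 mod 8 = 1, (2/17193) = +1; sign now -1; continue with (33/17193)
flip (33/17193) -> (17193/33): both odd, 33 mod 4 = 1, 17193 mod 4 = 1, so the flip contributes +1; sign now -1
(17193/33): 17193 mod 33 = 0, so (17193/33) = (0/33)
reached (0/33); gcd(a, n) > 1, so (0/33) = 0 and the symbol is 0

0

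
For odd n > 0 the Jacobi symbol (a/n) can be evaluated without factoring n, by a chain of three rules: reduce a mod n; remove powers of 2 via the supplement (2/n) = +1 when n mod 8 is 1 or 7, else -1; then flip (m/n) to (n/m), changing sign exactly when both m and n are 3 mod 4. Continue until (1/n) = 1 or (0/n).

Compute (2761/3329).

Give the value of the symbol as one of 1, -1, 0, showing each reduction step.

reciprocity: (2761/3329) = +1·(3329/2761) since 2761 mod 4 = 1, 3329 mod 4 = 1; sign now +1
(3329/2761) = (568/2761)   [reduce mod 2761]
568 = 2^3·71; (2/2761) = +1 since 2761 mod 8 = 1, so (568/2761) = (+1)^3·(71/2761); sign now +1
reciprocity: (71/2761) = +1·(2761/71) since 71 mod 4 = 3, 2761 mod 4 = 1; sign now +1
(2761/71) = (63/71)   [reduce mod 71]
reciprocity: (63/71) = -1·(71/63) since 63 mod 4 = 3, 71 mod 4 = 3; sign now -1
(71/63) = (8/63)   [reduce mod 63]
8 = 2^3·1; (2/63) = +1 since 63 mod 8 = 7, so (8/63) = (+1)^3·(1/63); sign now -1
(1/63) = 1; final value = sign = -1

-1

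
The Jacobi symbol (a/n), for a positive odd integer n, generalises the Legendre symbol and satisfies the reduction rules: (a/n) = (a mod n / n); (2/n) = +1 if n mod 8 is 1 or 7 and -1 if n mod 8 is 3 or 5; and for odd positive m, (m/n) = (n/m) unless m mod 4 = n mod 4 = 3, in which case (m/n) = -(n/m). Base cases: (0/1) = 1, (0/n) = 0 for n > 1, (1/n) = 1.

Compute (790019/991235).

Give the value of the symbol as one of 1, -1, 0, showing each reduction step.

-1

flip (790019/991235) -> (991235/790019): both odd, 790019 mod 4 = 3, 991235 mod 4 = 3, so the flip contributes -1; sign now -1
(991235/790019): 991235 mod 790019 = 201216, so (991235/790019) = (201216/790019)
factor out 2^9: 201216 = 2^9·393; with 790019 mod 8 = 3, (2/790019) = -1; sign now +1; continue with (393/790019)
flip (393/790019) -> (790019/393): both odd, 393 mod 4 = 1, 790019 mod 4 = 3, so the flip contributes +1; sign now +1
(790019/393): 790019 mod 393 = 89, so (790019/393) = (89/393)
flip (89/393) -> (393/89): both odd, 89 mod 4 = 1, 393 mod 4 = 1, so the flip contributes +1; sign now +1
(393/89): 393 mod 89 = 37, so (393/89) = (37/89)
flip (37/89) -> (89/37): both odd, 37 mod 4 = 1, 89 mod 4 = 1, so the flip contributes +1; sign now +1
(89/37): 89 mod 37 = 15, so (89/37) = (15/37)
flip (15/37) -> (37/15): both odd, 15 mod 4 = 3, 37 mod 4 = 1, so the flip contributes +1; sign now +1
(37/15): 37 mod 15 = 7, so (37/15) = (7/15)
flip (7/15) -> (15/7): both odd, 7 mod 4 = 3, 15 mod 4 = 3, so the flip contributes -1; sign now -1
(15/7): 15 mod 7 = 1, so (15/7) = (1/7)
reached (1/7) = 1, so the symbol is -1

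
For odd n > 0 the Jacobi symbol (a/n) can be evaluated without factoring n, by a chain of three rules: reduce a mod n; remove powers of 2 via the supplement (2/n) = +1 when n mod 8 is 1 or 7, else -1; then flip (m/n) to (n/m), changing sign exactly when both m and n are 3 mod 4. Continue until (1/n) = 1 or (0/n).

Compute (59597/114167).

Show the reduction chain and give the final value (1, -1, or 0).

reciprocity: (59597/114167) = +1·(114167/59597) since 59597 mod 4 = 1, 114167 mod 4 = 3; sign now +1
(114167/59597) = (54570/59597)   [reduce mod 59597]
54570 = 2^1·27285; (2/59597) = -1 since 59597 mod 8 = 5, so (54570/59597) = (-1)^1·(27285/59597); sign now -1
reciprocity: (27285/59597) = +1·(59597/27285) since 27285 mod 4 = 1, 59597 mod 4 = 1; sign now -1
(59597/27285) = (5027/27285)   [reduce mod 27285]
reciprocity: (5027/27285) = +1·(27285/5027) since 5027 mod 4 = 3, 27285 mod 4 = 1; sign now -1
(27285/5027) = (2150/5027)   [reduce mod 5027]
2150 = 2^1·1075; (2/5027) = -1 since 5027 mod 8 = 3, so (2150/5027) = (-1)^1·(1075/5027); sign now +1
reciprocity: (1075/5027) = -1·(5027/1075) since 1075 mod 4 = 3, 5027 mod 4 = 3; sign now -1
(5027/1075) = (727/1075)   [reduce mod 1075]
reciprocity: (727/1075) = -1·(1075/727) since 727 mod 4 = 3, 1075 mod 4 = 3; sign now +1
(1075/727) = (348/727)   [reduce mod 727]
348 = 2^2·87; (2/727) = +1 since 727 mod 8 = 7, so (348/727) = (+1)^2·(87/727); sign now +1
reciprocity: (87/727) = -1·(727/87) since 87 mod 4 = 3, 727 mod 4 = 3; sign now -1
(727/87) = (31/87)   [reduce mod 87]
reciprocity: (31/87) = -1·(87/31) since 31 mod 4 = 3, 87 mod 4 = 3; sign now +1
(87/31) = (25/31)   [reduce mod 31]
reciprocity: (25/31) = +1·(31/25) since 25 mod 4 = 1, 31 mod 4 = 3; sign now +1
(31/25) = (6/25)   [reduce mod 25]
6 = 2^1·3; (2/25) = +1 since 25 mod 8 = 1, so (6/25) = (+1)^1·(3/25); sign now +1
reciprocity: (3/25) = +1·(25/3) since 3 mod 4 = 3, 25 mod 4 = 1; sign now +1
(25/3) = (1/3)   [reduce mod 3]
(1/3) = 1; final value = sign = +1

1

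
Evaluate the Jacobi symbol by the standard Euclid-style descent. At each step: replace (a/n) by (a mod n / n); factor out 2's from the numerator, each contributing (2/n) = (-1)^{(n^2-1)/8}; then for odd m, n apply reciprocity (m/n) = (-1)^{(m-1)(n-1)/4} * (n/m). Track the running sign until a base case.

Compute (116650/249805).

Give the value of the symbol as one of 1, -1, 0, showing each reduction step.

factor out 2^1: 116650 = 2^1·58325; with 249805 mod 8 = 5, (2/249805) = -1; sign now -1; continue with (58325/249805)
flip (58325/249805) -> (249805/58325): both odd, 58325 mod 4 = 1, 249805 mod 4 = 1, so the flip contributes +1; sign now -1
(249805/58325): 249805 mod 58325 = 16505, so (249805/58325) = (16505/58325)
flip (16505/58325) -> (58325/16505): both odd, 16505 mod 4 = 1, 58325 mod 4 = 1, so the flip contributes +1; sign now -1
(58325/16505): 58325 mod 16505 = 8810, so (58325/16505) = (8810/16505)
factor out 2^1: 8810 = 2^1·4405; with 16505 mod 8 = 1, (2/16505) = +1; sign now -1; continue with (4405/16505)
flip (4405/16505) -> (16505/4405): both odd, 4405 mod 4 = 1, 16505 mod 4 = 1, so the flip contributes +1; sign now -1
(16505/4405): 16505 mod 4405 = 3290, so (16505/4405) = (3290/4405)
factor out 2^1: 3290 = 2^1·1645; with 4405 mod 8 = 5, (2/4405) = -1; sign now +1; continue with (1645/4405)
flip (1645/4405) -> (4405/1645): both odd, 1645 mod 4 = 1, 4405 mod 4 = 1, so the flip contributes +1; sign now +1
(4405/1645): 4405 mod 1645 = 1115, so (4405/1645) = (1115/1645)
flip (1115/1645) -> (1645/1115): both odd, 1115 mod 4 = 3, 1645 mod 4 = 1, so the flip contributes +1; sign now +1
(1645/1115): 1645 mod 1115 = 530, so (1645/1115) = (530/1115)
factor out 2^1: 530 = 2^1·265; with 1115 mod 8 = 3, (2/1115) = -1; sign now -1; continue with (265/1115)
flip (265/1115) -> (1115/265): both odd, 265 mod 4 = 1, 1115 mod 4 = 3, so the flip contributes +1; sign now -1
(1115/265): 1115 mod 265 = 55, so (1115/265) = (55/265)
flip (55/265) -> (265/55): both odd, 55 mod 4 = 3, 265 mod 4 = 1, so the flip contributes +1; sign now -1
(265/55): 265 mod 55 = 45, so (265/55) = (45/55)
flip (45/55) -> (55/45): both odd, 45 mod 4 = 1, 55 mod 4 = 3, so the flip contributes +1; sign now -1
(55/45): 55 mod 45 = 10, so (55/45) = (10/45)
factor out 2^1: 10 = 2^1·5; with 45 mod 8 = 5, (2/45) = -1; sign now +1; continue with (5/45)
flip (5/45) -> (45/5): both odd, 5 mod 4 = 1, 45 mod 4 = 1, so the flip contributes +1; sign now +1
(45/5): 45 mod 5 = 0, so (45/5) = (0/5)
reached (0/5); gcd(a, n) > 1, so (0/5) = 0 and the symbol is 0

0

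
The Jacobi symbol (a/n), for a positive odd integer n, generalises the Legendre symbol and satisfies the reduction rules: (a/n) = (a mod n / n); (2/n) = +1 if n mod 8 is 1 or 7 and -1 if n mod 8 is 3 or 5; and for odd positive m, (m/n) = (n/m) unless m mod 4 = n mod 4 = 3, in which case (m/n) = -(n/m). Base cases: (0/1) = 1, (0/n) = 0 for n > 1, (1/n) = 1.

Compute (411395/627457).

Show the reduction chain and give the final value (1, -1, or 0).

1

flip (411395/627457) -> (627457/411395): both odd, 411395 mod 4 = 3, 627457 mod 4 = 1, so the flip contributes +1; sign now +1
(627457/411395): 627457 mod 411395 = 216062, so (627457/411395) = (216062/411395)
factor out 2^1: 216062 = 2^1·108031; with 411395 mod 8 = 3, (2/411395) = -1; sign now -1; continue with (108031/411395)
flip (108031/411395) -> (411395/108031): both odd, 108031 mod 4 = 3, 411395 mod 4 = 3, so the flip contributes -1; sign now +1
(411395/108031): 411395 mod 108031 = 87302, so (411395/108031) = (87302/108031)
factor out 2^1: 87302 = 2^1·43651; with 108031 mod 8 = 7, (2/108031) = +1; sign now +1; continue with (43651/108031)
flip (43651/108031) -> (108031/43651): both odd, 43651 mod 4 = 3, 108031 mod 4 = 3, so the flip contributes -1; sign now -1
(108031/43651): 108031 mod 43651 = 20729, so (108031/43651) = (20729/43651)
flip (20729/43651) -> (43651/20729): both odd, 20729 mod 4 = 1, 43651 mod 4 = 3, so the flip contributes +1; sign now -1
(43651/20729): 43651 mod 20729 = 2193, so (43651/20729) = (2193/20729)
flip (2193/20729) -> (20729/2193): both odd, 2193 mod 4 = 1, 20729 mod 4 = 1, so the flip contributes +1; sign now -1
(20729/2193): 20729 mod 2193 = 992, so (20729/2193) = (992/2193)
factor out 2^5: 992 = 2^5·31; with 2193 mod 8 = 1, (2/2193) = +1; sign now -1; continue with (31/2193)
flip (31/2193) -> (2193/31): both odd, 31 mod 4 = 3, 2193 mod 4 = 1, so the flip contributes +1; sign now -1
(2193/31): 2193 mod 31 = 23, so (2193/31) = (23/31)
flip (23/31) -> (31/23): both odd, 23 mod 4 = 3, 31 mod 4 = 3, so the flip contributes -1; sign now +1
(31/23): 31 mod 23 = 8, so (31/23) = (8/23)
factor out 2^3: 8 = 2^3·1; with 23 mod 8 = 7, (2/23) = +1; sign now +1; continue with (1/23)
reached (1/23) = 1, so the symbol is +1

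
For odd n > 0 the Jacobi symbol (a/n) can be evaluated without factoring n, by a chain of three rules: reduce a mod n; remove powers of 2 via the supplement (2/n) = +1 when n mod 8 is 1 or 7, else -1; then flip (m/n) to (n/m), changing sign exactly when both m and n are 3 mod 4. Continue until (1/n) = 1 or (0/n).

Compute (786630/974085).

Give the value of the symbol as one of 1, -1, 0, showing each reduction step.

786630 = 2^1·393315; (2/974085) = -1 since 974085 mod 8 = 5, so (786630/974085) = (-1)^1·(393315/974085); sign now -1
reciprocity: (393315/974085) = +1·(974085/393315) since 393315 mod 4 = 3, 974085 mod 4 = 1; sign now -1
(974085/393315) = (187455/393315)   [reduce mod 393315]
reciprocity: (187455/393315) = -1·(393315/187455) since 187455 mod 4 = 3, 393315 mod 4 = 3; sign now +1
(393315/187455) = (18405/187455)   [reduce mod 187455]
reciprocity: (18405/187455) = +1·(187455/18405) since 18405 mod 4 = 1, 187455 mod 4 = 3; sign now +1
(187455/18405) = (3405/18405)   [reduce mod 18405]
reciprocity: (3405/18405) = +1·(18405/3405) since 3405 mod 4 = 1, 18405 mod 4 = 1; sign now +1
(18405/3405) = (1380/3405)   [reduce mod 3405]
1380 = 2^2·345; (2/3405) = -1 since 3405 mod 8 = 5, so (1380/3405) = (-1)^2·(345/3405); sign now +1
reciprocity: (345/3405) = +1·(3405/345) since 345 mod 4 = 1, 3405 mod 4 = 1; sign now +1
(3405/345) = (300/345)   [reduce mod 345]
300 = 2^2·75; (2/345) = +1 since 345 mod 8 = 1, so (300/345) = (+1)^2·(75/345); sign now +1
reciprocity: (75/345) = +1·(345/75) since 75 mod 4 = 3, 345 mod 4 = 1; sign now +1
(345/75) = (45/75)   [reduce mod 75]
reciprocity: (45/75) = +1·(75/45) since 45 mod 4 = 1, 75 mod 4 = 3; sign now +1
(75/45) = (30/45)   [reduce mod 45]
30 = 2^1·15; (2/45) = -1 since 45 mod 8 = 5, so (30/45) = (-1)^1·(15/45); sign now -1
reciprocity: (15/45) = +1·(45/15) since 15 mod 4 = 3, 45 mod 4 = 1; sign now -1
(45/15) = (0/15)   [reduce mod 15]
(0/15) = 0   [gcd(a, n) > 1]; final value = 0

0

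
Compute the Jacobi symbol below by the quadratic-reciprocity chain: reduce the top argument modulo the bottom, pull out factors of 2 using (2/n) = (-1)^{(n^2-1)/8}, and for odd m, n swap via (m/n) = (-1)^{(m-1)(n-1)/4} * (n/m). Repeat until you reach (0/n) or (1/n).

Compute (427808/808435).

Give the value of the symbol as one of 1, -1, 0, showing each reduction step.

-1

factor out 2^5: 427808 = 2^5·13369; with 808435 mod 8 = 3, (2/808435) = -1; sign now -1; continue with (13369/808435)
flip (13369/808435) -> (808435/13369): both odd, 13369 mod 4 = 1, 808435 mod 4 = 3, so the flip contributes +1; sign now -1
(808435/13369): 808435 mod 13369 = 6295, so (808435/13369) = (6295/13369)
flip (6295/13369) -> (13369/6295): both odd, 6295 mod 4 = 3, 13369 mod 4 = 1, so the flip contributes +1; sign now -1
(13369/6295): 13369 mod 6295 = 779, so (13369/6295) = (779/6295)
flip (779/6295) -> (6295/779): both odd, 779 mod 4 = 3, 6295 mod 4 = 3, so the flip contributes -1; sign now +1
(6295/779): 6295 mod 779 = 63, so (6295/779) = (63/779)
flip (63/779) -> (779/63): both odd, 63 mod 4 = 3, 779 mod 4 = 3, so the flip contributes -1; sign now -1
(779/63): 779 mod 63 = 23, so (779/63) = (23/63)
flip (23/63) -> (63/23): both odd, 23 mod 4 = 3, 63 mod 4 = 3, so the flip contributes -1; sign now +1
(63/23): 63 mod 23 = 17, so (63/23) = (17/23)
flip (17/23) -> (23/17): both odd, 17 mod 4 = 1, 23 mod 4 = 3, so the flip contributes +1; sign now +1
(23/17): 23 mod 17 = 6, so (23/17) = (6/17)
factor out 2^1: 6 = 2^1·3; with 17 mod 8 = 1, (2/17) = +1; sign now +1; continue with (3/17)
flip (3/17) -> (17/3): both odd, 3 mod 4 = 3, 17 mod 4 = 1, so the flip contributes +1; sign now +1
(17/3): 17 mod 3 = 2, so (17/3) = (2/3)
factor out 2^1: 2 = 2^1·1; with 3 mod 8 = 3, (2/3) = -1; sign now -1; continue with (1/3)
reached (1/3) = 1, so the symbol is -1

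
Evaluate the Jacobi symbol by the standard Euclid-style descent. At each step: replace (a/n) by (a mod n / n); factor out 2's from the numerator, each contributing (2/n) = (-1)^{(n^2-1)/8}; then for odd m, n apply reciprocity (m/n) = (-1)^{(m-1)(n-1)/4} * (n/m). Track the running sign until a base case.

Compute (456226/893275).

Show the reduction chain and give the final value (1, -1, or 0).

-1

456226 = 2^1·228113; (2/893275) = -1 since 893275 mod 8 = 3, so (456226/893275) = (-1)^1·(228113/893275); sign now -1
reciprocity: (228113/893275) = +1·(893275/228113) since 228113 mod 4 = 1, 893275 mod 4 = 3; sign now -1
(893275/228113) = (208936/228113)   [reduce mod 228113]
208936 = 2^3·26117; (2/228113) = +1 since 228113 mod 8 = 1, so (208936/228113) = (+1)^3·(26117/228113); sign now -1
reciprocity: (26117/228113) = +1·(228113/26117) since 26117 mod 4 = 1, 228113 mod 4 = 1; sign now -1
(228113/26117) = (19177/26117)   [reduce mod 26117]
reciprocity: (19177/26117) = +1·(26117/19177) since 19177 mod 4 = 1, 26117 mod 4 = 1; sign now -1
(26117/19177) = (6940/19177)   [reduce mod 19177]
6940 = 2^2·1735; (2/19177) = +1 since 19177 mod 8 = 1, so (6940/19177) = (+1)^2·(1735/19177); sign now -1
reciprocity: (1735/19177) = +1·(19177/1735) since 1735 mod 4 = 3, 19177 mod 4 = 1; sign now -1
(19177/1735) = (92/1735)   [reduce mod 1735]
92 = 2^2·23; (2/1735) = +1 since 1735 mod 8 = 7, so (92/1735) = (+1)^2·(23/1735); sign now -1
reciprocity: (23/1735) = -1·(1735/23) since 23 mod 4 = 3, 1735 mod 4 = 3; sign now +1
(1735/23) = (10/23)   [reduce mod 23]
10 = 2^1·5; (2/23) = +1 since 23 mod 8 = 7, so (10/23) = (+1)^1·(5/23); sign now +1
reciprocity: (5/23) = +1·(23/5) since 5 mod 4 = 1, 23 mod 4 = 3; sign now +1
(23/5) = (3/5)   [reduce mod 5]
reciprocity: (3/5) = +1·(5/3) since 3 mod 4 = 3, 5 mod 4 = 1; sign now +1
(5/3) = (2/3)   [reduce mod 3]
2 = 2^1·1; (2/3) = -1 since 3 mod 8 = 3, so (2/3) = (-1)^1·(1/3); sign now -1
(1/3) = 1; final value = sign = -1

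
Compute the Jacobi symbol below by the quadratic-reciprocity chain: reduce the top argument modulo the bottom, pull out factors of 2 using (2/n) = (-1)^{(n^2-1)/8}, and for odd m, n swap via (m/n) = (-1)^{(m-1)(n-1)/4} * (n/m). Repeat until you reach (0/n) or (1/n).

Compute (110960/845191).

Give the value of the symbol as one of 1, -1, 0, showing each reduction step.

1

110960 = 2^4·6935; (2/845191) = +1 since 845191 mod 8 = 7, so (110960/845191) = (+1)^4·(6935/845191); sign now +1
reciprocity: (6935/845191) = -1·(845191/6935) since 6935 mod 4 = 3, 845191 mod 4 = 3; sign now -1
(845191/6935) = (6056/6935)   [reduce mod 6935]
6056 = 2^3·757; (2/6935) = +1 since 6935 mod 8 = 7, so (6056/6935) = (+1)^3·(757/6935); sign now -1
reciprocity: (757/6935) = +1·(6935/757) since 757 mod 4 = 1, 6935 mod 4 = 3; sign now -1
(6935/757) = (122/757)   [reduce mod 757]
122 = 2^1·61; (2/757) = -1 since 757 mod 8 = 5, so (122/757) = (-1)^1·(61/757); sign now +1
reciprocity: (61/757) = +1·(757/61) since 61 mod 4 = 1, 757 mod 4 = 1; sign now +1
(757/61) = (25/61)   [reduce mod 61]
reciprocity: (25/61) = +1·(61/25) since 25 mod 4 = 1, 61 mod 4 = 1; sign now +1
(61/25) = (11/25)   [reduce mod 25]
reciprocity: (11/25) = +1·(25/11) since 11 mod 4 = 3, 25 mod 4 = 1; sign now +1
(25/11) = (3/11)   [reduce mod 11]
reciprocity: (3/11) = -1·(11/3) since 3 mod 4 = 3, 11 mod 4 = 3; sign now -1
(11/3) = (2/3)   [reduce mod 3]
2 = 2^1·1; (2/3) = -1 since 3 mod 8 = 3, so (2/3) = (-1)^1·(1/3); sign now +1
(1/3) = 1; final value = sign = +1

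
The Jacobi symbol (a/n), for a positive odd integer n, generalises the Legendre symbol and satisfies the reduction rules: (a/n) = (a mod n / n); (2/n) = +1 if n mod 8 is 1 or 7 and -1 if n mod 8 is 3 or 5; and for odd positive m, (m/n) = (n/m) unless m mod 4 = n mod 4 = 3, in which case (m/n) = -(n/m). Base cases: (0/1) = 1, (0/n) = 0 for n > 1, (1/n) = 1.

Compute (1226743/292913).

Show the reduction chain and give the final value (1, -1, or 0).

1

(1226743/292913) = (55091/292913)   [reduce mod 292913]
reciprocity: (55091/292913) = +1·(292913/55091) since 55091 mod 4 = 3, 292913 mod 4 = 1; sign now +1
(292913/55091) = (17458/55091)   [reduce mod 55091]
17458 = 2^1·8729; (2/55091) = -1 since 55091 mod 8 = 3, so (17458/55091) = (-1)^1·(8729/55091); sign now -1
reciprocity: (8729/55091) = +1·(55091/8729) since 8729 mod 4 = 1, 55091 mod 4 = 3; sign now -1
(55091/8729) = (2717/8729)   [reduce mod 8729]
reciprocity: (2717/8729) = +1·(8729/2717) since 2717 mod 4 = 1, 8729 mod 4 = 1; sign now -1
(8729/2717) = (578/2717)   [reduce mod 2717]
578 = 2^1·289; (2/2717) = -1 since 2717 mod 8 = 5, so (578/2717) = (-1)^1·(289/2717); sign now +1
reciprocity: (289/2717) = +1·(2717/289) since 289 mod 4 = 1, 2717 mod 4 = 1; sign now +1
(2717/289) = (116/289)   [reduce mod 289]
116 = 2^2·29; (2/289) = +1 since 289 mod 8 = 1, so (116/289) = (+1)^2·(29/289); sign now +1
reciprocity: (29/289) = +1·(289/29) since 29 mod 4 = 1, 289 mod 4 = 1; sign now +1
(289/29) = (28/29)   [reduce mod 29]
28 = 2^2·7; (2/29) = -1 since 29 mod 8 = 5, so (28/29) = (-1)^2·(7/29); sign now +1
reciprocity: (7/29) = +1·(29/7) since 7 mod 4 = 3, 29 mod 4 = 1; sign now +1
(29/7) = (1/7)   [reduce mod 7]
(1/7) = 1; final value = sign = +1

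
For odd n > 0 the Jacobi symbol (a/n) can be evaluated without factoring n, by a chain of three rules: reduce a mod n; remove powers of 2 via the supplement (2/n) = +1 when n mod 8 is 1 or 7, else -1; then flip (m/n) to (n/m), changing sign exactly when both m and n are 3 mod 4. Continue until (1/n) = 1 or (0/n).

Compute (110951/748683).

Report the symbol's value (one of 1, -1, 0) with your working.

reciprocity: (110951/748683) = -1·(748683/110951) since 110951 mod 4 = 3, 748683 mod 4 = 3; sign now -1
(748683/110951) = (82977/110951)   [reduce mod 110951]
reciprocity: (82977/110951) = +1·(110951/82977) since 82977 mod 4 = 1, 110951 mod 4 = 3; sign now -1
(110951/82977) = (27974/82977)   [reduce mod 82977]
27974 = 2^1·13987; (2/82977) = +1 since 82977 mod 8 = 1, so (27974/82977) = (+1)^1·(13987/82977); sign now -1
reciprocity: (13987/82977) = +1·(82977/13987) since 13987 mod 4 = 3, 82977 mod 4 = 1; sign now -1
(82977/13987) = (13042/13987)   [reduce mod 13987]
13042 = 2^1·6521; (2/13987) = -1 since 13987 mod 8 = 3, so (13042/13987) = (-1)^1·(6521/13987); sign now +1
reciprocity: (6521/13987) = +1·(13987/6521) since 6521 mod 4 = 1, 13987 mod 4 = 3; sign now +1
(13987/6521) = (945/6521)   [reduce mod 6521]
reciprocity: (945/6521) = +1·(6521/945) since 945 mod 4 = 1, 6521 mod 4 = 1; sign now +1
(6521/945) = (851/945)   [reduce mod 945]
reciprocity: (851/945) = +1·(945/851) since 851 mod 4 = 3, 945 mod 4 = 1; sign now +1
(945/851) = (94/851)   [reduce mod 851]
94 = 2^1·47; (2/851) = -1 since 851 mod 8 = 3, so (94/851) = (-1)^1·(47/851); sign now -1
reciprocity: (47/851) = -1·(851/47) since 47 mod 4 = 3, 851 mod 4 = 3; sign now +1
(851/47) = (5/47)   [reduce mod 47]
reciprocity: (5/47) = +1·(47/5) since 5 mod 4 = 1, 47 mod 4 = 3; sign now +1
(47/5) = (2/5)   [reduce mod 5]
2 = 2^1·1; (2/5) = -1 since 5 mod 8 = 5, so (2/5) = (-1)^1·(1/5); sign now -1
(1/5) = 1; final value = sign = -1

-1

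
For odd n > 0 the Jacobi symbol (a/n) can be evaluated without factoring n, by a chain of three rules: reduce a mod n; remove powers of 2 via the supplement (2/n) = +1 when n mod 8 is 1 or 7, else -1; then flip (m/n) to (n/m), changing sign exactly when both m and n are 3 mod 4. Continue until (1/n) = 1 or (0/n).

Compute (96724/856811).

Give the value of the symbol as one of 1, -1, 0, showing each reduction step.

-1

factor out 2^2: 96724 = 2^2·24181; with 856811 mod 8 = 3, (2/856811) = -1; sign now +1; continue with (24181/856811)
flip (24181/856811) -> (856811/24181): both odd, 24181 mod 4 = 1, 856811 mod 4 = 3, so the flip contributes +1; sign now +1
(856811/24181): 856811 mod 24181 = 10476, so (856811/24181) = (10476/24181)
factor out 2^2: 10476 = 2^2·2619; with 24181 mod 8 = 5, (2/24181) = -1; sign now +1; continue with (2619/24181)
flip (2619/24181) -> (24181/2619): both odd, 2619 mod 4 = 3, 24181 mod 4 = 1, so the flip contributes +1; sign now +1
(24181/2619): 24181 mod 2619 = 610, so (24181/2619) = (610/2619)
factor out 2^1: 610 = 2^1·305; with 2619 mod 8 = 3, (2/2619) = -1; sign now -1; continue with (305/2619)
flip (305/2619) -> (2619/305): both odd, 305 mod 4 = 1, 2619 mod 4 = 3, so the flip contributes +1; sign now -1
(2619/305): 2619 mod 305 = 179, so (2619/305) = (179/305)
flip (179/305) -> (305/179): both odd, 179 mod 4 = 3, 305 mod 4 = 1, so the flip contributes +1; sign now -1
(305/179): 305 mod 179 = 126, so (305/179) = (126/179)
factor out 2^1: 126 = 2^1·63; with 179 mod 8 = 3, (2/179) = -1; sign now +1; continue with (63/179)
flip (63/179) -> (179/63): both odd, 63 mod 4 = 3, 179 mod 4 = 3, so the flip contributes -1; sign now -1
(179/63): 179 mod 63 = 53, so (179/63) = (53/63)
flip (53/63) -> (63/53): both odd, 53 mod 4 = 1, 63 mod 4 = 3, so the flip contributes +1; sign now -1
(63/53): 63 mod 53 = 10, so (63/53) = (10/53)
factor out 2^1: 10 = 2^1·5; with 53 mod 8 = 5, (2/53) = -1; sign now +1; continue with (5/53)
flip (5/53) -> (53/5): both odd, 5 mod 4 = 1, 53 mod 4 = 1, so the flip contributes +1; sign now +1
(53/5): 53 mod 5 = 3, so (53/5) = (3/5)
flip (3/5) -> (5/3): both odd, 3 mod 4 = 3, 5 mod 4 = 1, so the flip contributes +1; sign now +1
(5/3): 5 mod 3 = 2, so (5/3) = (2/3)
factor out 2^1: 2 = 2^1·1; with 3 mod 8 = 3, (2/3) = -1; sign now -1; continue with (1/3)
reached (1/3) = 1, so the symbol is -1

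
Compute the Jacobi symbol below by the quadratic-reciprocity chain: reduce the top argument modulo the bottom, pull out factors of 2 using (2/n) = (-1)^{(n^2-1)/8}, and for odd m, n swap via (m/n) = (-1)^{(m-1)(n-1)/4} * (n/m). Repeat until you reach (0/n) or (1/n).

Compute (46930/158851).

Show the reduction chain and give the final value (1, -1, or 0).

46930 = 2^1·23465; (2/158851) = -1 since 158851 mod 8 = 3, so (46930/158851) = (-1)^1·(23465/158851); sign now -1
reciprocity: (23465/158851) = +1·(158851/23465) since 23465 mod 4 = 1, 158851 mod 4 = 3; sign now -1
(158851/23465) = (18061/23465)   [reduce mod 23465]
reciprocity: (18061/23465) = +1·(23465/18061) since 18061 mod 4 = 1, 23465 mod 4 = 1; sign now -1
(23465/18061) = (5404/18061)   [reduce mod 18061]
5404 = 2^2·1351; (2/18061) = -1 since 18061 mod 8 = 5, so (5404/18061) = (-1)^2·(1351/18061); sign now -1
reciprocity: (1351/18061) = +1·(18061/1351) since 1351 mod 4 = 3, 18061 mod 4 = 1; sign now -1
(18061/1351) = (498/1351)   [reduce mod 1351]
498 = 2^1·249; (2/1351) = +1 since 1351 mod 8 = 7, so (498/1351) = (+1)^1·(249/1351); sign now -1
reciprocity: (249/1351) = +1·(1351/249) since 249 mod 4 = 1, 1351 mod 4 = 3; sign now -1
(1351/249) = (106/249)   [reduce mod 249]
106 = 2^1·53; (2/249) = +1 since 249 mod 8 = 1, so (106/249) = (+1)^1·(53/249); sign now -1
reciprocity: (53/249) = +1·(249/53) since 53 mod 4 = 1, 249 mod 4 = 1; sign now -1
(249/53) = (37/53)   [reduce mod 53]
reciprocity: (37/53) = +1·(53/37) since 37 mod 4 = 1, 53 mod 4 = 1; sign now -1
(53/37) = (16/37)   [reduce mod 37]
16 = 2^4·1; (2/37) = -1 since 37 mod 8 = 5, so (16/37) = (-1)^4·(1/37); sign now -1
(1/37) = 1; final value = sign = -1

-1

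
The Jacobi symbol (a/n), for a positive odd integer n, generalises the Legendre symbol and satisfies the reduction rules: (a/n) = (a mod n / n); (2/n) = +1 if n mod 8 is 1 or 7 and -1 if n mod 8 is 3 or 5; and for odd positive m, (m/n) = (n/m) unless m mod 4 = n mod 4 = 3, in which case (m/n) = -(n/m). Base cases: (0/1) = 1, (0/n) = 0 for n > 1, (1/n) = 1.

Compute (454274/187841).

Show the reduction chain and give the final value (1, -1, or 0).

(454274/187841): 454274 mod 187841 = 78592, so (454274/187841) = (78592/187841)
factor out 2^8: 78592 = 2^8·307; with 187841 mod 8 = 1, (2/187841) = +1; sign now +1; continue with (307/187841)
flip (307/187841) -> (187841/307): both odd, 307 mod 4 = 3, 187841 mod 4 = 1, so the flip contributes +1; sign now +1
(187841/307): 187841 mod 307 = 264, so (187841/307) = (264/307)
factor out 2^3: 264 = 2^3·33; with 307 mod 8 = 3, (2/307) = -1; sign now -1; continue with (33/307)
flip (33/307) -> (307/33): both odd, 33 mod 4 = 1, 307 mod 4 = 3, so the flip contributes +1; sign now -1
(307/33): 307 mod 33 = 10, so (307/33) = (10/33)
factor out 2^1: 10 = 2^1·5; with 33 mod 8 = 1, (2/33) = +1; sign now -1; continue with (5/33)
flip (5/33) -> (33/5): both odd, 5 mod 4 = 1, 33 mod 4 = 1, so the flip contributes +1; sign now -1
(33/5): 33 mod 5 = 3, so (33/5) = (3/5)
flip (3/5) -> (5/3): both odd, 3 mod 4 = 3, 5 mod 4 = 1, so the flip contributes +1; sign now -1
(5/3): 5 mod 3 = 2, so (5/3) = (2/3)
factor out 2^1: 2 = 2^1·1; with 3 mod 8 = 3, (2/3) = -1; sign now +1; continue with (1/3)
reached (1/3) = 1, so the symbol is +1

1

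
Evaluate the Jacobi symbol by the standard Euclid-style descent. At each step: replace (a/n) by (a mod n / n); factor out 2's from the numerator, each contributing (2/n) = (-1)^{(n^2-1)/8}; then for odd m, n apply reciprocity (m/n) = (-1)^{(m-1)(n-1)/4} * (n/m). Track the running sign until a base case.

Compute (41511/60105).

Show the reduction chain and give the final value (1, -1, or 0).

flip (41511/60105) -> (60105/41511): both odd, 41511 mod 4 = 3, 60105 mod 4 = 1, so the flip contributes +1; sign now +1
(60105/41511): 60105 mod 41511 = 18594, so (60105/41511) = (18594/41511)
factor out 2^1: 18594 = 2^1·9297; with 41511 mod 8 = 7, (2/41511) = +1; sign now +1; continue with (9297/41511)
flip (9297/41511) -> (41511/9297): both odd, 9297 mod 4 = 1, 41511 mod 4 = 3, so the flip contributes +1; sign now +1
(41511/9297): 41511 mod 9297 = 4323, so (41511/9297) = (4323/9297)
flip (4323/9297) -> (9297/4323): both odd, 4323 mod 4 = 3, 9297 mod 4 = 1, so the flip contributes +1; sign now +1
(9297/4323): 9297 mod 4323 = 651, so (9297/4323) = (651/4323)
flip (651/4323) -> (4323/651): both odd, 651 mod 4 = 3, 4323 mod 4 = 3, so the flip contributes -1; sign now -1
(4323/651): 4323 mod 651 = 417, so (4323/651) = (417/651)
flip (417/651) -> (651/417): both odd, 417 mod 4 = 1, 651 mod 4 = 3, so the flip contributes +1; sign now -1
(651/417): 651 mod 417 = 234, so (651/417) = (234/417)
factor out 2^1: 234 = 2^1·117; with 417 mod 8 = 1, (2/417) = +1; sign now -1; continue with (117/417)
flip (117/417) -> (417/117): both odd, 117 mod 4 = 1, 417 mod 4 = 1, so the flip contributes +1; sign now -1
(417/117): 417 mod 117 = 66, so (417/117) = (66/117)
factor out 2^1: 66 = 2^1·33; with 117 mod 8 = 5, (2/117) = -1; sign now +1; continue with (33/117)
flip (33/117) -> (117/33): both odd, 33 mod 4 = 1, 117 mod 4 = 1, so the flip contributes +1; sign now +1
(117/33): 117 mod 33 = 18, so (117/33) = (18/33)
factor out 2^1: 18 = 2^1·9; with 33 mod 8 = 1, (2/33) = +1; sign now +1; continue with (9/33)
flip (9/33) -> (33/9): both odd, 9 mod 4 = 1, 33 mod 4 = 1, so the flip contributes +1; sign now +1
(33/9): 33 mod 9 = 6, so (33/9) = (6/9)
factor out 2^1: 6 = 2^1·3; with 9 mod 8 = 1, (2/9) = +1; sign now +1; continue with (3/9)
flip (3/9) -> (9/3): both odd, 3 mod 4 = 3, 9 mod 4 = 1, so the flip contributes +1; sign now +1
(9/3): 9 mod 3 = 0, so (9/3) = (0/3)
reached (0/3); gcd(a, n) > 1, so (0/3) = 0 and the symbol is 0

0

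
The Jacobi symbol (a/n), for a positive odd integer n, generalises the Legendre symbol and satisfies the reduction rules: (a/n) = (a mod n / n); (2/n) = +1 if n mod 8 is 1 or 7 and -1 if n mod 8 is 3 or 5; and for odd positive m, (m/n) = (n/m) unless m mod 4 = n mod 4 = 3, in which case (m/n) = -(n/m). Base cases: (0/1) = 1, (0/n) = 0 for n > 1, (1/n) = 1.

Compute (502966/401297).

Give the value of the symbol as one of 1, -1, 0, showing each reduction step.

-1

(502966/401297): 502966 mod 401297 = 101669, so (502966/401297) = (101669/401297)
flip (101669/401297) -> (401297/101669): both odd, 101669 mod 4 = 1, 401297 mod 4 = 1, so the flip contributes +1; sign now +1
(401297/101669): 401297 mod 101669 = 96290, so (401297/101669) = (96290/101669)
factor out 2^1: 96290 = 2^1·48145; with 101669 mod 8 = 5, (2/101669) = -1; sign now -1; continue with (48145/101669)
flip (48145/101669) -> (101669/48145): both odd, 48145 mod 4 = 1, 101669 mod 4 = 1, so the flip contributes +1; sign now -1
(101669/48145): 101669 mod 48145 = 5379, so (101669/48145) = (5379/48145)
flip (5379/48145) -> (48145/5379): both odd, 5379 mod 4 = 3, 48145 mod 4 = 1, so the flip contributes +1; sign now -1
(48145/5379): 48145 mod 5379 = 5113, so (48145/5379) = (5113/5379)
flip (5113/5379) -> (5379/5113): both odd, 5113 mod 4 = 1, 5379 mod 4 = 3, so the flip contributes +1; sign now -1
(5379/5113): 5379 mod 5113 = 266, so (5379/5113) = (266/5113)
factor out 2^1: 266 = 2^1·133; with 5113 mod 8 = 1, (2/5113) = +1; sign now -1; continue with (133/5113)
flip (133/5113) -> (5113/133): both odd, 133 mod 4 = 1, 5113 mod 4 = 1, so the flip contributes +1; sign now -1
(5113/133): 5113 mod 133 = 59, so (5113/133) = (59/133)
flip (59/133) -> (133/59): both odd, 59 mod 4 = 3, 133 mod 4 = 1, so the flip contributes +1; sign now -1
(133/59): 133 mod 59 = 15, so (133/59) = (15/59)
flip (15/59) -> (59/15): both odd, 15 mod 4 = 3, 59 mod 4 = 3, so the flip contributes -1; sign now +1
(59/15): 59 mod 15 = 14, so (59/15) = (14/15)
factor out 2^1: 14 = 2^1·7; with 15 mod 8 = 7, (2/15) = +1; sign now +1; continue with (7/15)
flip (7/15) -> (15/7): both odd, 7 mod 4 = 3, 15 mod 4 = 3, so the flip contributes -1; sign now -1
(15/7): 15 mod 7 = 1, so (15/7) = (1/7)
reached (1/7) = 1, so the symbol is -1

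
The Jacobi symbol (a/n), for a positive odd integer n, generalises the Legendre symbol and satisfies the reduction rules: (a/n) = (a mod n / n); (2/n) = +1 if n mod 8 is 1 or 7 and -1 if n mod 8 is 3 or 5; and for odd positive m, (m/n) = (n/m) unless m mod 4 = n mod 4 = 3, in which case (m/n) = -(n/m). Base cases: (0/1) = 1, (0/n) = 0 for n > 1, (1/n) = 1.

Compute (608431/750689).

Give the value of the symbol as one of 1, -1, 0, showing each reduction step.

flip (608431/750689) -> (750689/608431): both odd, 608431 mod 4 = 3, 750689 mod 4 = 1, so the flip contributes +1; sign now +1
(750689/608431): 750689 mod 608431 = 142258, so (750689/608431) = (142258/608431)
factor out 2^1: 142258 = 2^1·71129; with 608431 mod 8 = 7, (2/608431) = +1; sign now +1; continue with (71129/608431)
flip (71129/608431) -> (608431/71129): both odd, 71129 mod 4 = 1, 608431 mod 4 = 3, so the flip contributes +1; sign now +1
(608431/71129): 608431 mod 71129 = 39399, so (608431/71129) = (39399/71129)
flip (39399/71129) -> (71129/39399): both odd, 39399 mod 4 = 3, 71129 mod 4 = 1, so the flip contributes +1; sign now +1
(71129/39399): 71129 mod 39399 = 31730, so (71129/39399) = (31730/39399)
factor out 2^1: 31730 = 2^1·15865; with 39399 mod 8 = 7, (2/39399) = +1; sign now +1; continue with (15865/39399)
flip (15865/39399) -> (39399/15865): both odd, 15865 mod 4 = 1, 39399 mod 4 = 3, so the flip contributes +1; sign now +1
(39399/15865): 39399 mod 15865 = 7669, so (39399/15865) = (7669/15865)
flip (7669/15865) -> (15865/7669): both odd, 7669 mod 4 = 1, 15865 mod 4 = 1, so the flip contributes +1; sign now +1
(15865/7669): 15865 mod 7669 = 527, so (15865/7669) = (527/7669)
flip (527/7669) -> (7669/527): both odd, 527 mod 4 = 3, 7669 mod 4 = 1, so the flip contributes +1; sign now +1
(7669/527): 7669 mod 527 = 291, so (7669/527) = (291/527)
flip (291/527) -> (527/291): both odd, 291 mod 4 = 3, 527 mod 4 = 3, so the flip contributes -1; sign now -1
(527/291): 527 mod 291 = 236, so (527/291) = (236/291)
factor out 2^2: 236 = 2^2·59; with 291 mod 8 = 3, (2/291) = -1; sign now -1; continue with (59/291)
flip (59/291) -> (291/59): both odd, 59 mod 4 = 3, 291 mod 4 = 3, so the flip contributes -1; sign now +1
(291/59): 291 mod 59 = 55, so (291/59) = (55/59)
flip (55/59) -> (59/55): both odd, 55 mod 4 = 3, 59 mod 4 = 3, so the flip contributes -1; sign now -1
(59/55): 59 mod 55 = 4, so (59/55) = (4/55)
factor out 2^2: 4 = 2^2·1; with 55 mod 8 = 7, (2/55) = +1; sign now -1; continue with (1/55)
reached (1/55) = 1, so the symbol is -1

-1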